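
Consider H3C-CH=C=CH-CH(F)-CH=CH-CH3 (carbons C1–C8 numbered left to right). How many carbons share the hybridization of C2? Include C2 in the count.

4

C2 is sp2 (one π bond).
C1: sp3
C2: sp2 ✓
C3: sp
C4: sp2 ✓
C5: sp3
C6: sp2 ✓
C7: sp2 ✓
C8: sp3
4 carbons are sp2.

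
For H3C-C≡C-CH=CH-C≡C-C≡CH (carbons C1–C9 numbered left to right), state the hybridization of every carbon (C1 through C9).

C1 is sp3: 4 σ bonds, 4 electron-density regions.
C2 — 2 σ bonds, plus two π bonds. Steric number 2, so sp.
C3: 2 σ bonds, plus two π bonds; 2 regions of electron density → sp.
C4 carries 3 σ bonds, plus one π bond, giving a steric number of 3, so it is sp2.
C5 has 3 σ bonds, plus one π bond: steric number 3 → sp2.
C6 carries 2 σ bonds, plus two π bonds, giving a steric number of 2, so it is sp.
C7 is sp: 2 σ bonds, plus two π bonds, 2 electron-density regions.
C8 is sp: 2 σ bonds, plus two π bonds, 2 electron-density regions.
C9 (2 σ bonds, plus two π bonds) has steric number 2: sp.

C1 sp3, C2 sp, C3 sp, C4 sp2, C5 sp2, C6 sp, C7 sp, C8 sp, C9 sp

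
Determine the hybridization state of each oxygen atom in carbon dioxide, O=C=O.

sp2

One σ bond + two lone pairs = steric number 3 → sp2.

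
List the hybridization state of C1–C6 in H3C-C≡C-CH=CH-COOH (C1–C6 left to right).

C1: 4 σ bonds — 4 electron domains, sp3.
C2 (2 σ bonds, plus two π bonds) has steric number 2: sp.
C3 carries 2 σ bonds, plus two π bonds, giving a steric number of 2, so it is sp.
C4: 3 σ bonds, plus one π bond — 3 electron domains, sp2.
C5 (3 σ bonds, plus one π bond) has steric number 3: sp2.
C6: 3 σ bonds, plus one π bond — 3 electron domains, sp2.

C1 sp3, C2 sp, C3 sp, C4 sp2, C5 sp2, C6 sp2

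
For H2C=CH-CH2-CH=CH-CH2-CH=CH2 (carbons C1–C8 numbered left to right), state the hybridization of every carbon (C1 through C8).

C1 sp2, C2 sp2, C3 sp3, C4 sp2, C5 sp2, C6 sp3, C7 sp2, C8 sp2

C1 has 3 σ bonds, plus one π bond: steric number 3 → sp2.
C2 carries 3 σ bonds, plus one π bond, giving a steric number of 3, so it is sp2.
C3: 4 σ bonds; 4 regions of electron density → sp3.
C4 is sp2: 3 σ bonds, plus one π bond, 3 electron-density regions.
C5 is sp2: 3 σ bonds, plus one π bond, 3 electron-density regions.
C6 carries 4 σ bonds, giving a steric number of 4, so it is sp3.
C7: 3 σ bonds, plus one π bond; 3 regions of electron density → sp2.
C8: 3 σ bonds, plus one π bond; 3 regions of electron density → sp2.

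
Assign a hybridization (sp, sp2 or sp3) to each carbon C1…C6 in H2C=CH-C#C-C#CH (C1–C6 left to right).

C1 has 3 σ bonds, plus one π bond: steric number 3 → sp2.
C2: 3 σ bonds, plus one π bond — 3 electron domains, sp2.
C3: 2 σ bonds, plus two π bonds; 2 regions of electron density → sp.
C4 — 2 σ bonds, plus two π bonds. Steric number 2, so sp.
C5 — 2 σ bonds, plus two π bonds. Steric number 2, so sp.
C6 — 2 σ bonds, plus two π bonds. Steric number 2, so sp.

C1 sp2, C2 sp2, C3 sp, C4 sp, C5 sp, C6 sp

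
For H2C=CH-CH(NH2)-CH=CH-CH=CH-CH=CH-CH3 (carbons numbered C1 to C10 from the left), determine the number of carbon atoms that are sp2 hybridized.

8

C1: sp2 ✓
C2: sp2 ✓
C3: sp3
C4: sp2 ✓
C5: sp2 ✓
C6: sp2 ✓
C7: sp2 ✓
C8: sp2 ✓
C9: sp2 ✓
C10: sp3
C1, C2, C4, C5, C6, C7, C8, C9 → 8 sp2 carbons.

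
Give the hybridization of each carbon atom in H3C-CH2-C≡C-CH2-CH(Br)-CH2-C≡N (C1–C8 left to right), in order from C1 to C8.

C1 sp3, C2 sp3, C3 sp, C4 sp, C5 sp3, C6 sp3, C7 sp3, C8 sp

C1 carries 4 σ bonds, giving a steric number of 4, so it is sp3.
C2: 4 σ bonds; 4 regions of electron density → sp3.
C3 — 2 σ bonds, plus two π bonds. Steric number 2, so sp.
C4: 2 σ bonds, plus two π bonds — 2 electron domains, sp.
C5 (4 σ bonds) has steric number 4: sp3.
C6 — 4 σ bonds. Steric number 4, so sp3.
C7: 4 σ bonds — 4 electron domains, sp3.
C8 carries 2 σ bonds, plus two π bonds, giving a steric number of 2, so it is sp.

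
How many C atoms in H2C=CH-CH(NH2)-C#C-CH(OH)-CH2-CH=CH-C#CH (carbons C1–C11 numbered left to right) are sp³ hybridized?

3

C1: sp2
C2: sp2
C3: sp3 ✓
C4: sp
C5: sp
C6: sp3 ✓
C7: sp3 ✓
C8: sp2
C9: sp2
C10: sp
C11: sp
C3, C6, C7 → 3 sp3 carbons.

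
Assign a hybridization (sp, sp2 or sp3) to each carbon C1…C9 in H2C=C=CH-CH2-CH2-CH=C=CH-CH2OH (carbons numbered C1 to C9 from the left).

C1 sp2, C2 sp, C3 sp2, C4 sp3, C5 sp3, C6 sp2, C7 sp, C8 sp2, C9 sp3

C1: 3 σ bonds, plus one π bond; 3 regions of electron density → sp2.
C2 — 2 σ bonds, plus two π bonds. Steric number 2, so sp.
C3: 3 σ bonds, plus one π bond — 3 electron domains, sp2.
C4 — 4 σ bonds. Steric number 4, so sp3.
C5: 4 σ bonds; 4 regions of electron density → sp3.
C6 has 3 σ bonds, plus one π bond: steric number 3 → sp2.
C7: 2 σ bonds, plus two π bonds; 2 regions of electron density → sp.
C8 carries 3 σ bonds, plus one π bond, giving a steric number of 3, so it is sp2.
C9: 4 σ bonds; 4 regions of electron density → sp3.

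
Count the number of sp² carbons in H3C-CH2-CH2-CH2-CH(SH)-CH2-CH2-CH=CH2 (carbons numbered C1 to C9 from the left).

2

C1: sp3
C2: sp3
C3: sp3
C4: sp3
C5: sp3
C6: sp3
C7: sp3
C8: sp2 ✓
C9: sp2 ✓
C8, C9 → 2 sp2 carbons.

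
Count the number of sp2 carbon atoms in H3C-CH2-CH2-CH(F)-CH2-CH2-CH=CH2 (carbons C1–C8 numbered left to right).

2

C1: sp3
C2: sp3
C3: sp3
C4: sp3
C5: sp3
C6: sp3
C7: sp2 ✓
C8: sp2 ✓
C7, C8 → 2 sp2 carbons.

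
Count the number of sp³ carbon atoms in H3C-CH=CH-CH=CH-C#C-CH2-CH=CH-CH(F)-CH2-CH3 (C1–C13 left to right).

5

C1: sp3 ✓
C2: sp2
C3: sp2
C4: sp2
C5: sp2
C6: sp
C7: sp
C8: sp3 ✓
C9: sp2
C10: sp2
C11: sp3 ✓
C12: sp3 ✓
C13: sp3 ✓
C1, C8, C11, C12, C13 → 5 sp3 carbons.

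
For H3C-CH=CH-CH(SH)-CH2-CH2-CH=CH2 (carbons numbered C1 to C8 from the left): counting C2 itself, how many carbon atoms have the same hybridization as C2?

4

C2 is sp2 (one π bond).
C1: sp3
C2: sp2 ✓
C3: sp2 ✓
C4: sp3
C5: sp3
C6: sp3
C7: sp2 ✓
C8: sp2 ✓
4 carbons are sp2.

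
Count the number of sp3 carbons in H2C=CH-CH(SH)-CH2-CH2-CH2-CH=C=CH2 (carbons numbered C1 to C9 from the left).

4

C1: sp2
C2: sp2
C3: sp3 ✓
C4: sp3 ✓
C5: sp3 ✓
C6: sp3 ✓
C7: sp2
C8: sp
C9: sp2
C3, C4, C5, C6 → 4 sp3 carbons.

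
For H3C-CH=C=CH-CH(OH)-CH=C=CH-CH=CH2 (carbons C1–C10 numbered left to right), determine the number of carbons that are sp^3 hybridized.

C1: sp3 ✓
C2: sp2
C3: sp
C4: sp2
C5: sp3 ✓
C6: sp2
C7: sp
C8: sp2
C9: sp2
C10: sp2
C1, C5 → 2 sp3 carbons.

2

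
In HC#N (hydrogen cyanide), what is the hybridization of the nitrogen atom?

sp

The nitrogen atom is sp: 1 σ bond and 1 lone pair, plus two π bonds, 2 electron-density regions.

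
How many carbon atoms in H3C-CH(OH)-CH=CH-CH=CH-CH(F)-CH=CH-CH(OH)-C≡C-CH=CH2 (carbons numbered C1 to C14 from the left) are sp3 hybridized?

4

C1: sp3 ✓
C2: sp3 ✓
C3: sp2
C4: sp2
C5: sp2
C6: sp2
C7: sp3 ✓
C8: sp2
C9: sp2
C10: sp3 ✓
C11: sp
C12: sp
C13: sp2
C14: sp2
C1, C2, C7, C10 → 4 sp3 carbons.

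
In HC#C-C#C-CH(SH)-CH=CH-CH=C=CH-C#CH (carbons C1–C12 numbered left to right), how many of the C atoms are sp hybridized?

7

C1: sp ✓
C2: sp ✓
C3: sp ✓
C4: sp ✓
C5: sp3
C6: sp2
C7: sp2
C8: sp2
C9: sp ✓
C10: sp2
C11: sp ✓
C12: sp ✓
C1, C2, C3, C4, C9, C11, C12 → 7 sp carbons.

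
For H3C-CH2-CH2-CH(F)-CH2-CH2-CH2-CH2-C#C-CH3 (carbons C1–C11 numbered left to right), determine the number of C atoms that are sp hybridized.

C1: sp3
C2: sp3
C3: sp3
C4: sp3
C5: sp3
C6: sp3
C7: sp3
C8: sp3
C9: sp ✓
C10: sp ✓
C11: sp3
C9, C10 → 2 sp carbons.

2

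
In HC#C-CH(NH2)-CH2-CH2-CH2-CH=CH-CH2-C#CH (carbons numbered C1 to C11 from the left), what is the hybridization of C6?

C6 carries 4 σ bonds, giving a steric number of 4, so it is sp3.

sp3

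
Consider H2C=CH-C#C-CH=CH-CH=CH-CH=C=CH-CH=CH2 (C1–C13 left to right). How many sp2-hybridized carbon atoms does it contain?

10

C1: sp2 ✓
C2: sp2 ✓
C3: sp
C4: sp
C5: sp2 ✓
C6: sp2 ✓
C7: sp2 ✓
C8: sp2 ✓
C9: sp2 ✓
C10: sp
C11: sp2 ✓
C12: sp2 ✓
C13: sp2 ✓
C1, C2, C5, C6, C7, C8, C9, C11, C12, C13 → 10 sp2 carbons.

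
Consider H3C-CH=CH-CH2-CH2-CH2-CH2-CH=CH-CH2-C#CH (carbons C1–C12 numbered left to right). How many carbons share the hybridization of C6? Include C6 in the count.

6

C6 is sp3 (only σ bonds).
C1: sp3 ✓
C2: sp2
C3: sp2
C4: sp3 ✓
C5: sp3 ✓
C6: sp3 ✓
C7: sp3 ✓
C8: sp2
C9: sp2
C10: sp3 ✓
C11: sp
C12: sp
6 carbons are sp3.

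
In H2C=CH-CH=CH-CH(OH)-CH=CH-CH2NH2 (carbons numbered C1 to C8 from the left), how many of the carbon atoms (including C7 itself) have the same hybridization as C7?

6

C7 is sp2 (one π bond).
C1: sp2 ✓
C2: sp2 ✓
C3: sp2 ✓
C4: sp2 ✓
C5: sp3
C6: sp2 ✓
C7: sp2 ✓
C8: sp3
6 carbons are sp2.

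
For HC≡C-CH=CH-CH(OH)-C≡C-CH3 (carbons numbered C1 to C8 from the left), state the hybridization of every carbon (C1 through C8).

C1 (2 σ bonds, plus two π bonds) has steric number 2: sp.
C2: 2 σ bonds, plus two π bonds — 2 electron domains, sp.
C3 (3 σ bonds, plus one π bond) has steric number 3: sp2.
C4 is sp2: 3 σ bonds, plus one π bond, 3 electron-density regions.
C5 has 4 σ bonds: steric number 4 → sp3.
C6 (2 σ bonds, plus two π bonds) has steric number 2: sp.
C7 has 2 σ bonds, plus two π bonds: steric number 2 → sp.
C8 — 4 σ bonds. Steric number 4, so sp3.

C1 sp, C2 sp, C3 sp2, C4 sp2, C5 sp3, C6 sp, C7 sp, C8 sp3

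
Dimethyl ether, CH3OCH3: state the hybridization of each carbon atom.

Each carbon atom (4 σ bonds) has steric number 4: sp3.

sp3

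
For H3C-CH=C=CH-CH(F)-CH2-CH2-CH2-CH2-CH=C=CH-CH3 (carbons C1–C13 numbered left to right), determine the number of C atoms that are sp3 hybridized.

7

C1: sp3 ✓
C2: sp2
C3: sp
C4: sp2
C5: sp3 ✓
C6: sp3 ✓
C7: sp3 ✓
C8: sp3 ✓
C9: sp3 ✓
C10: sp2
C11: sp
C12: sp2
C13: sp3 ✓
C1, C5, C6, C7, C8, C9, C13 → 7 sp3 carbons.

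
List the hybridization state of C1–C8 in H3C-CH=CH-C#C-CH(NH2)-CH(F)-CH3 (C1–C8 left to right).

C1: 4 σ bonds — 4 electron domains, sp3.
C2: 3 σ bonds, plus one π bond — 3 electron domains, sp2.
C3 is sp2: 3 σ bonds, plus one π bond, 3 electron-density regions.
C4 has 2 σ bonds, plus two π bonds: steric number 2 → sp.
C5 (2 σ bonds, plus two π bonds) has steric number 2: sp.
C6 — 4 σ bonds. Steric number 4, so sp3.
C7 — 4 σ bonds. Steric number 4, so sp3.
C8 (4 σ bonds) has steric number 4: sp3.

C1 sp3, C2 sp2, C3 sp2, C4 sp, C5 sp, C6 sp3, C7 sp3, C8 sp3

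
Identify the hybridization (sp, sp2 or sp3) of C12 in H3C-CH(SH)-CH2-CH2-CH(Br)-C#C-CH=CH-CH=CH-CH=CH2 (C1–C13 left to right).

sp2

C12 has 3 σ bonds, plus one π bond: steric number 3 → sp2.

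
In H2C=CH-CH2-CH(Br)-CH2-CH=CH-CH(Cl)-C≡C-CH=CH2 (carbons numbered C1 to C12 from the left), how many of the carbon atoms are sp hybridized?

C1: sp2
C2: sp2
C3: sp3
C4: sp3
C5: sp3
C6: sp2
C7: sp2
C8: sp3
C9: sp ✓
C10: sp ✓
C11: sp2
C12: sp2
C9, C10 → 2 sp carbons.

2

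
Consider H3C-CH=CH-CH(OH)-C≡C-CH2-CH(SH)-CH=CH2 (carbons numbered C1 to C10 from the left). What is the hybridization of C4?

C4 carries 4 σ bonds, giving a steric number of 4, so it is sp3.

sp³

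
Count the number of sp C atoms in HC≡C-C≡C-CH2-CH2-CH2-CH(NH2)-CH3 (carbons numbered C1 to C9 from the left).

4

C1: sp ✓
C2: sp ✓
C3: sp ✓
C4: sp ✓
C5: sp3
C6: sp3
C7: sp3
C8: sp3
C9: sp3
C1, C2, C3, C4 → 4 sp carbons.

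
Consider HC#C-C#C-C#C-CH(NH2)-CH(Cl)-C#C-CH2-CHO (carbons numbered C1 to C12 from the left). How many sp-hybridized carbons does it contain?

8

C1: sp ✓
C2: sp ✓
C3: sp ✓
C4: sp ✓
C5: sp ✓
C6: sp ✓
C7: sp3
C8: sp3
C9: sp ✓
C10: sp ✓
C11: sp3
C12: sp2
C1, C2, C3, C4, C5, C6, C9, C10 → 8 sp carbons.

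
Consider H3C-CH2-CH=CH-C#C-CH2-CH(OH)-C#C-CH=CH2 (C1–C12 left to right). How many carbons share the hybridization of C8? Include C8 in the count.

C8 is sp3 (only σ bonds).
C1: sp3 ✓
C2: sp3 ✓
C3: sp2
C4: sp2
C5: sp
C6: sp
C7: sp3 ✓
C8: sp3 ✓
C9: sp
C10: sp
C11: sp2
C12: sp2
4 carbons are sp3.

4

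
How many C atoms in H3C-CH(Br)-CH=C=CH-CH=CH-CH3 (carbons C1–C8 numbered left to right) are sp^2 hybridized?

4

C1: sp3
C2: sp3
C3: sp2 ✓
C4: sp
C5: sp2 ✓
C6: sp2 ✓
C7: sp2 ✓
C8: sp3
C3, C5, C6, C7 → 4 sp2 carbons.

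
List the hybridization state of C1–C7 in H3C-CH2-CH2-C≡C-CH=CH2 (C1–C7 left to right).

C1 sp3, C2 sp3, C3 sp3, C4 sp, C5 sp, C6 sp2, C7 sp2

C1 carries 4 σ bonds, giving a steric number of 4, so it is sp3.
C2 (4 σ bonds) has steric number 4: sp3.
C3 — 4 σ bonds. Steric number 4, so sp3.
C4 has 2 σ bonds, plus two π bonds: steric number 2 → sp.
C5: 2 σ bonds, plus two π bonds — 2 electron domains, sp.
C6 — 3 σ bonds, plus one π bond. Steric number 3, so sp2.
C7 — 3 σ bonds, plus one π bond. Steric number 3, so sp2.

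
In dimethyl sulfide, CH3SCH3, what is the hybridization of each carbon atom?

sp^3

Each carbon atom — 4 σ bonds. Steric number 4, so sp3.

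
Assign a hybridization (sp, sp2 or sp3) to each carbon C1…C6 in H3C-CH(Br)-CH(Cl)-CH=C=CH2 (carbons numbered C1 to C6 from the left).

C1 sp3, C2 sp3, C3 sp3, C4 sp2, C5 sp, C6 sp2

C1 — 4 σ bonds. Steric number 4, so sp3.
C2: 4 σ bonds; 4 regions of electron density → sp3.
C3: 4 σ bonds; 4 regions of electron density → sp3.
C4 carries 3 σ bonds, plus one π bond, giving a steric number of 3, so it is sp2.
C5 is sp: 2 σ bonds, plus two π bonds, 2 electron-density regions.
C6: 3 σ bonds, plus one π bond; 3 regions of electron density → sp2.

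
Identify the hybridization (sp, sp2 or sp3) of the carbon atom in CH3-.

sp^3

Three σ bonds + one lone pair = steric number 4 → sp3, pyramidal.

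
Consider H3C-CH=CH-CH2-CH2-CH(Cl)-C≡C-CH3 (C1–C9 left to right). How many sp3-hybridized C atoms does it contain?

5

C1: sp3 ✓
C2: sp2
C3: sp2
C4: sp3 ✓
C5: sp3 ✓
C6: sp3 ✓
C7: sp
C8: sp
C9: sp3 ✓
C1, C4, C5, C6, C9 → 5 sp3 carbons.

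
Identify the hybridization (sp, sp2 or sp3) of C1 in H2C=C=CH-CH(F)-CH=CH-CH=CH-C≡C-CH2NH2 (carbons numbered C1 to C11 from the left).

C1 carries 3 σ bonds, plus one π bond, giving a steric number of 3, so it is sp2.

sp²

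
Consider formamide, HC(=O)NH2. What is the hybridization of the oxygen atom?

The oxygen atom — 1 σ bond and 2 lone pairs, plus one π bond. Steric number 3, so sp2.

sp2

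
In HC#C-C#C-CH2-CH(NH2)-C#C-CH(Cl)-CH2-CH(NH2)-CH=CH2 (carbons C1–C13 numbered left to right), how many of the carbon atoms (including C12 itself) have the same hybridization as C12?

C12 is sp2 (one π bond).
C1: sp
C2: sp
C3: sp
C4: sp
C5: sp3
C6: sp3
C7: sp
C8: sp
C9: sp3
C10: sp3
C11: sp3
C12: sp2 ✓
C13: sp2 ✓
2 carbons are sp2.

2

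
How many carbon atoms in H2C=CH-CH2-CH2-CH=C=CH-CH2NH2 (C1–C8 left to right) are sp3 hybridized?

3

C1: sp2
C2: sp2
C3: sp3 ✓
C4: sp3 ✓
C5: sp2
C6: sp
C7: sp2
C8: sp3 ✓
C3, C4, C8 → 3 sp3 carbons.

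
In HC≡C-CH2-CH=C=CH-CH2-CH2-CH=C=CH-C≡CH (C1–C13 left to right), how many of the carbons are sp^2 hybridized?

4

C1: sp
C2: sp
C3: sp3
C4: sp2 ✓
C5: sp
C6: sp2 ✓
C7: sp3
C8: sp3
C9: sp2 ✓
C10: sp
C11: sp2 ✓
C12: sp
C13: sp
C4, C6, C9, C11 → 4 sp2 carbons.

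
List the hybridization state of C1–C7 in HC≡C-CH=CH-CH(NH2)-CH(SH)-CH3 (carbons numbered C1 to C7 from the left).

C1 has 2 σ bonds, plus two π bonds: steric number 2 → sp.
C2 has 2 σ bonds, plus two π bonds: steric number 2 → sp.
C3 carries 3 σ bonds, plus one π bond, giving a steric number of 3, so it is sp2.
C4 has 3 σ bonds, plus one π bond: steric number 3 → sp2.
C5 carries 4 σ bonds, giving a steric number of 4, so it is sp3.
C6: 4 σ bonds; 4 regions of electron density → sp3.
C7: 4 σ bonds — 4 electron domains, sp3.

C1 sp, C2 sp, C3 sp2, C4 sp2, C5 sp3, C6 sp3, C7 sp3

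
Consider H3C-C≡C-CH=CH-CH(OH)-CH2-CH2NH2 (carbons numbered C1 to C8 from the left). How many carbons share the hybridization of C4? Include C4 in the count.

2

C4 is sp2 (one π bond).
C1: sp3
C2: sp
C3: sp
C4: sp2 ✓
C5: sp2 ✓
C6: sp3
C7: sp3
C8: sp3
2 carbons are sp2.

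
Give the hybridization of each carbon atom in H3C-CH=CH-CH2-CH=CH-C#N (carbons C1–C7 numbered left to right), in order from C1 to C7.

C1 is sp3: 4 σ bonds, 4 electron-density regions.
C2: 3 σ bonds, plus one π bond; 3 regions of electron density → sp2.
C3 has 3 σ bonds, plus one π bond: steric number 3 → sp2.
C4 — 4 σ bonds. Steric number 4, so sp3.
C5: 3 σ bonds, plus one π bond — 3 electron domains, sp2.
C6 carries 3 σ bonds, plus one π bond, giving a steric number of 3, so it is sp2.
C7 has 2 σ bonds, plus two π bonds: steric number 2 → sp.

C1 sp3, C2 sp2, C3 sp2, C4 sp3, C5 sp2, C6 sp2, C7 sp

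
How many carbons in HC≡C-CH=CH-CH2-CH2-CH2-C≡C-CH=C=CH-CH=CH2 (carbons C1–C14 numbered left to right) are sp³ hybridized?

3

C1: sp
C2: sp
C3: sp2
C4: sp2
C5: sp3 ✓
C6: sp3 ✓
C7: sp3 ✓
C8: sp
C9: sp
C10: sp2
C11: sp
C12: sp2
C13: sp2
C14: sp2
C5, C6, C7 → 3 sp3 carbons.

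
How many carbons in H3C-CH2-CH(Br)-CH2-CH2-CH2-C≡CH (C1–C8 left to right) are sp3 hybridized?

C1: sp3 ✓
C2: sp3 ✓
C3: sp3 ✓
C4: sp3 ✓
C5: sp3 ✓
C6: sp3 ✓
C7: sp
C8: sp
C1, C2, C3, C4, C5, C6 → 6 sp3 carbons.

6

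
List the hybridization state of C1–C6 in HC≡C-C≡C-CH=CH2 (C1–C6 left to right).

C1 carries 2 σ bonds, plus two π bonds, giving a steric number of 2, so it is sp.
C2 is sp: 2 σ bonds, plus two π bonds, 2 electron-density regions.
C3: 2 σ bonds, plus two π bonds — 2 electron domains, sp.
C4 — 2 σ bonds, plus two π bonds. Steric number 2, so sp.
C5: 3 σ bonds, plus one π bond; 3 regions of electron density → sp2.
C6 carries 3 σ bonds, plus one π bond, giving a steric number of 3, so it is sp2.

C1 sp, C2 sp, C3 sp, C4 sp, C5 sp2, C6 sp2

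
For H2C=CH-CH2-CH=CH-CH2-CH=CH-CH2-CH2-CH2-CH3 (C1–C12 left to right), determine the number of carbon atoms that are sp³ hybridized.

6

C1: sp2
C2: sp2
C3: sp3 ✓
C4: sp2
C5: sp2
C6: sp3 ✓
C7: sp2
C8: sp2
C9: sp3 ✓
C10: sp3 ✓
C11: sp3 ✓
C12: sp3 ✓
C3, C6, C9, C10, C11, C12 → 6 sp3 carbons.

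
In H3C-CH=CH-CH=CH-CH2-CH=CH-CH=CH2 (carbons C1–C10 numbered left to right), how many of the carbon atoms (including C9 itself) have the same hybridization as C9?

8

C9 is sp2 (one π bond).
C1: sp3
C2: sp2 ✓
C3: sp2 ✓
C4: sp2 ✓
C5: sp2 ✓
C6: sp3
C7: sp2 ✓
C8: sp2 ✓
C9: sp2 ✓
C10: sp2 ✓
8 carbons are sp2.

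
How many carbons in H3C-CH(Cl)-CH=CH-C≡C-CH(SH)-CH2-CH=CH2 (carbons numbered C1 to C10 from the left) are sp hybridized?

2

C1: sp3
C2: sp3
C3: sp2
C4: sp2
C5: sp ✓
C6: sp ✓
C7: sp3
C8: sp3
C9: sp2
C10: sp2
C5, C6 → 2 sp carbons.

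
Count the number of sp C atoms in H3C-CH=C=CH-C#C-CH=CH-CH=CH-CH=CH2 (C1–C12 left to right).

C1: sp3
C2: sp2
C3: sp ✓
C4: sp2
C5: sp ✓
C6: sp ✓
C7: sp2
C8: sp2
C9: sp2
C10: sp2
C11: sp2
C12: sp2
C3, C5, C6 → 3 sp carbons.

3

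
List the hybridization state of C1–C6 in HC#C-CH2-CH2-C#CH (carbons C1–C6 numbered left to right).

C1: 2 σ bonds, plus two π bonds — 2 electron domains, sp.
C2 is sp: 2 σ bonds, plus two π bonds, 2 electron-density regions.
C3: 4 σ bonds; 4 regions of electron density → sp3.
C4 carries 4 σ bonds, giving a steric number of 4, so it is sp3.
C5: 2 σ bonds, plus two π bonds; 2 regions of electron density → sp.
C6 — 2 σ bonds, plus two π bonds. Steric number 2, so sp.

C1 sp, C2 sp, C3 sp3, C4 sp3, C5 sp, C6 sp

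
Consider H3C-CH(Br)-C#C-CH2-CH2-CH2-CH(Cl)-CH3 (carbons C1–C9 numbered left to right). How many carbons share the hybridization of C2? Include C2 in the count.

C2 is sp3 (only σ bonds).
C1: sp3 ✓
C2: sp3 ✓
C3: sp
C4: sp
C5: sp3 ✓
C6: sp3 ✓
C7: sp3 ✓
C8: sp3 ✓
C9: sp3 ✓
7 carbons are sp3.

7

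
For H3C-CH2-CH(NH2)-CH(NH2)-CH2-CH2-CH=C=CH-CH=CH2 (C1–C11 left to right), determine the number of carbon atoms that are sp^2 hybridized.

C1: sp3
C2: sp3
C3: sp3
C4: sp3
C5: sp3
C6: sp3
C7: sp2 ✓
C8: sp
C9: sp2 ✓
C10: sp2 ✓
C11: sp2 ✓
C7, C9, C10, C11 → 4 sp2 carbons.

4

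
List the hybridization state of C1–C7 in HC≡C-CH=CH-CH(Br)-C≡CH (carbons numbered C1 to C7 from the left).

C1 — 2 σ bonds, plus two π bonds. Steric number 2, so sp.
C2 (2 σ bonds, plus two π bonds) has steric number 2: sp.
C3 (3 σ bonds, plus one π bond) has steric number 3: sp2.
C4 (3 σ bonds, plus one π bond) has steric number 3: sp2.
C5: 4 σ bonds; 4 regions of electron density → sp3.
C6 (2 σ bonds, plus two π bonds) has steric number 2: sp.
C7: 2 σ bonds, plus two π bonds; 2 regions of electron density → sp.

C1 sp, C2 sp, C3 sp2, C4 sp2, C5 sp3, C6 sp, C7 sp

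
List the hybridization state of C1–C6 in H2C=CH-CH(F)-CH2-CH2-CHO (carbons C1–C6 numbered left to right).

C1 sp2, C2 sp2, C3 sp3, C4 sp3, C5 sp3, C6 sp2

C1: 3 σ bonds, plus one π bond — 3 electron domains, sp2.
C2 is sp2: 3 σ bonds, plus one π bond, 3 electron-density regions.
C3 — 4 σ bonds. Steric number 4, so sp3.
C4 is sp3: 4 σ bonds, 4 electron-density regions.
C5 (4 σ bonds) has steric number 4: sp3.
C6 is sp2: 3 σ bonds, plus one π bond, 3 electron-density regions.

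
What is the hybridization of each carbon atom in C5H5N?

Each carbon atom carries 3 σ bonds, plus one π bond, giving a steric number of 3, so it is sp2.

sp2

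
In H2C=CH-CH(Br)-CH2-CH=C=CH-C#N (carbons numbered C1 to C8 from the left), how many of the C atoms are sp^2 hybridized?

4

C1: sp2 ✓
C2: sp2 ✓
C3: sp3
C4: sp3
C5: sp2 ✓
C6: sp
C7: sp2 ✓
C8: sp
C1, C2, C5, C7 → 4 sp2 carbons.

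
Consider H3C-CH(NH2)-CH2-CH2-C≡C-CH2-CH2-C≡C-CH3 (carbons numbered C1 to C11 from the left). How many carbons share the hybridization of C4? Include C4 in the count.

C4 is sp3 (only σ bonds).
C1: sp3 ✓
C2: sp3 ✓
C3: sp3 ✓
C4: sp3 ✓
C5: sp
C6: sp
C7: sp3 ✓
C8: sp3 ✓
C9: sp
C10: sp
C11: sp3 ✓
7 carbons are sp3.

7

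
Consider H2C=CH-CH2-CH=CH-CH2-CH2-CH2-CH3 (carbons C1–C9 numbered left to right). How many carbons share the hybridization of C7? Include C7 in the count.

5

C7 is sp3 (only σ bonds).
C1: sp2
C2: sp2
C3: sp3 ✓
C4: sp2
C5: sp2
C6: sp3 ✓
C7: sp3 ✓
C8: sp3 ✓
C9: sp3 ✓
5 carbons are sp3.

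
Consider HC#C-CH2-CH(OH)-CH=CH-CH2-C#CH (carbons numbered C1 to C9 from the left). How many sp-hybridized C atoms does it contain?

4

C1: sp ✓
C2: sp ✓
C3: sp3
C4: sp3
C5: sp2
C6: sp2
C7: sp3
C8: sp ✓
C9: sp ✓
C1, C2, C8, C9 → 4 sp carbons.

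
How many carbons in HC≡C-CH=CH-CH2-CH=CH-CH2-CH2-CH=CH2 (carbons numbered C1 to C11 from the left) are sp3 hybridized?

C1: sp
C2: sp
C3: sp2
C4: sp2
C5: sp3 ✓
C6: sp2
C7: sp2
C8: sp3 ✓
C9: sp3 ✓
C10: sp2
C11: sp2
C5, C8, C9 → 3 sp3 carbons.

3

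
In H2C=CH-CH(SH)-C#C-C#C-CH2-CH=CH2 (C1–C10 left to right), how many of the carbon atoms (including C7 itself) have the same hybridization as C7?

C7 is sp (two π bonds).
C1: sp2
C2: sp2
C3: sp3
C4: sp ✓
C5: sp ✓
C6: sp ✓
C7: sp ✓
C8: sp3
C9: sp2
C10: sp2
4 carbons are sp.

4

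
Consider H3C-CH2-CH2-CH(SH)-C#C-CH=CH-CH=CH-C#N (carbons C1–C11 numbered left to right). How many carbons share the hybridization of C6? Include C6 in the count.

3

C6 is sp (two π bonds).
C1: sp3
C2: sp3
C3: sp3
C4: sp3
C5: sp ✓
C6: sp ✓
C7: sp2
C8: sp2
C9: sp2
C10: sp2
C11: sp ✓
3 carbons are sp.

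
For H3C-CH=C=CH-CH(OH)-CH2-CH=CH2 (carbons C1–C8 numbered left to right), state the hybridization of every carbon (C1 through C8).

C1: 4 σ bonds; 4 regions of electron density → sp3.
C2: 3 σ bonds, plus one π bond; 3 regions of electron density → sp2.
C3 (2 σ bonds, plus two π bonds) has steric number 2: sp.
C4: 3 σ bonds, plus one π bond; 3 regions of electron density → sp2.
C5 (4 σ bonds) has steric number 4: sp3.
C6 is sp3: 4 σ bonds, 4 electron-density regions.
C7 is sp2: 3 σ bonds, plus one π bond, 3 electron-density regions.
C8 (3 σ bonds, plus one π bond) has steric number 3: sp2.

C1 sp3, C2 sp2, C3 sp, C4 sp2, C5 sp3, C6 sp3, C7 sp2, C8 sp2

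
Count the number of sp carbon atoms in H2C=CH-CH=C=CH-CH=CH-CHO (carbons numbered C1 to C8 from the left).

1

C1: sp2
C2: sp2
C3: sp2
C4: sp ✓
C5: sp2
C6: sp2
C7: sp2
C8: sp2
C4 → 1 sp carbon.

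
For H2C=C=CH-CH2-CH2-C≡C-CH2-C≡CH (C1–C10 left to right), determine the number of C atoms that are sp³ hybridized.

3

C1: sp2
C2: sp
C3: sp2
C4: sp3 ✓
C5: sp3 ✓
C6: sp
C7: sp
C8: sp3 ✓
C9: sp
C10: sp
C4, C5, C8 → 3 sp3 carbons.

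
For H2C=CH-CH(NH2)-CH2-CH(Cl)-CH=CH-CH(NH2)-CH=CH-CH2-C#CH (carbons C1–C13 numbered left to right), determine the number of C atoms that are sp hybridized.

C1: sp2
C2: sp2
C3: sp3
C4: sp3
C5: sp3
C6: sp2
C7: sp2
C8: sp3
C9: sp2
C10: sp2
C11: sp3
C12: sp ✓
C13: sp ✓
C12, C13 → 2 sp carbons.

2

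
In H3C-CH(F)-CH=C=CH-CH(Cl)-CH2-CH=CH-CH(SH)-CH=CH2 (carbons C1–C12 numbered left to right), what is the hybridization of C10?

sp3

C10: 4 σ bonds — 4 electron domains, sp3.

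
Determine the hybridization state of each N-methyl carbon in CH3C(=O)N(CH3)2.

Each N-methyl carbon has 4 σ bonds: steric number 4 → sp3.

sp3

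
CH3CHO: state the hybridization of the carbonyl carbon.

The carbonyl carbon has 3 σ bonds, plus one π bond: steric number 3 → sp2.

sp2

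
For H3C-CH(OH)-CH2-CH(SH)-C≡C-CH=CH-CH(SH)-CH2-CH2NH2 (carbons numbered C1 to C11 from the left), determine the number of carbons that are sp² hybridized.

C1: sp3
C2: sp3
C3: sp3
C4: sp3
C5: sp
C6: sp
C7: sp2 ✓
C8: sp2 ✓
C9: sp3
C10: sp3
C11: sp3
C7, C8 → 2 sp2 carbons.

2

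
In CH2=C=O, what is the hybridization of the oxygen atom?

The oxygen atom — 1 σ bond and 2 lone pairs, plus one π bond. Steric number 3, so sp2.

sp2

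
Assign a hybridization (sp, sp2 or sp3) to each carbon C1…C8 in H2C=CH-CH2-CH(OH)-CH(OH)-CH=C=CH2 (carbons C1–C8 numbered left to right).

C1 sp2, C2 sp2, C3 sp3, C4 sp3, C5 sp3, C6 sp2, C7 sp, C8 sp2

C1 has 3 σ bonds, plus one π bond: steric number 3 → sp2.
C2 — 3 σ bonds, plus one π bond. Steric number 3, so sp2.
C3 (4 σ bonds) has steric number 4: sp3.
C4: 4 σ bonds — 4 electron domains, sp3.
C5 has 4 σ bonds: steric number 4 → sp3.
C6: 3 σ bonds, plus one π bond — 3 electron domains, sp2.
C7: 2 σ bonds, plus two π bonds; 2 regions of electron density → sp.
C8 (3 σ bonds, plus one π bond) has steric number 3: sp2.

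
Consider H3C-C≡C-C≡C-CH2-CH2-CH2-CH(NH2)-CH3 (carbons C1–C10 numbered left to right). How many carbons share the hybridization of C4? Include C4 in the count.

C4 is sp (two π bonds).
C1: sp3
C2: sp ✓
C3: sp ✓
C4: sp ✓
C5: sp ✓
C6: sp3
C7: sp3
C8: sp3
C9: sp3
C10: sp3
4 carbons are sp.

4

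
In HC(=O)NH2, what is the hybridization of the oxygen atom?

sp²

The oxygen atom: 1 σ bond and 2 lone pairs, plus one π bond — 3 electron domains, sp2.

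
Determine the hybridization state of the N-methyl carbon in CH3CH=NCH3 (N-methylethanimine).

The N-methyl carbon has 4 σ bonds: steric number 4 → sp3.

sp^3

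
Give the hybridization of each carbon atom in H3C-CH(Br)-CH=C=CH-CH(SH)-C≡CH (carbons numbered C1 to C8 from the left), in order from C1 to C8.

C1: 4 σ bonds; 4 regions of electron density → sp3.
C2 has 4 σ bonds: steric number 4 → sp3.
C3 carries 3 σ bonds, plus one π bond, giving a steric number of 3, so it is sp2.
C4 carries 2 σ bonds, plus two π bonds, giving a steric number of 2, so it is sp.
C5 (3 σ bonds, plus one π bond) has steric number 3: sp2.
C6: 4 σ bonds; 4 regions of electron density → sp3.
C7: 2 σ bonds, plus two π bonds; 2 regions of electron density → sp.
C8: 2 σ bonds, plus two π bonds; 2 regions of electron density → sp.

C1 sp3, C2 sp3, C3 sp2, C4 sp, C5 sp2, C6 sp3, C7 sp, C8 sp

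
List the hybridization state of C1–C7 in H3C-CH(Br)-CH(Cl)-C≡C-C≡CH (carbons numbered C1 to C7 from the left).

C1 carries 4 σ bonds, giving a steric number of 4, so it is sp3.
C2: 4 σ bonds — 4 electron domains, sp3.
C3: 4 σ bonds; 4 regions of electron density → sp3.
C4 (2 σ bonds, plus two π bonds) has steric number 2: sp.
C5 is sp: 2 σ bonds, plus two π bonds, 2 electron-density regions.
C6 (2 σ bonds, plus two π bonds) has steric number 2: sp.
C7 is sp: 2 σ bonds, plus two π bonds, 2 electron-density regions.

C1 sp3, C2 sp3, C3 sp3, C4 sp, C5 sp, C6 sp, C7 sp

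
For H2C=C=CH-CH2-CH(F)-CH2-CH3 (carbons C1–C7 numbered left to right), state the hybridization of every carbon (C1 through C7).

C1 sp2, C2 sp, C3 sp2, C4 sp3, C5 sp3, C6 sp3, C7 sp3

C1 carries 3 σ bonds, plus one π bond, giving a steric number of 3, so it is sp2.
C2 (2 σ bonds, plus two π bonds) has steric number 2: sp.
C3 (3 σ bonds, plus one π bond) has steric number 3: sp2.
C4 carries 4 σ bonds, giving a steric number of 4, so it is sp3.
C5 is sp3: 4 σ bonds, 4 electron-density regions.
C6 — 4 σ bonds. Steric number 4, so sp3.
C7 — 4 σ bonds. Steric number 4, so sp3.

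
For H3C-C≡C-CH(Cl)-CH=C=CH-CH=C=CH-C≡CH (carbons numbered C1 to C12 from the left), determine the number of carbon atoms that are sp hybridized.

C1: sp3
C2: sp ✓
C3: sp ✓
C4: sp3
C5: sp2
C6: sp ✓
C7: sp2
C8: sp2
C9: sp ✓
C10: sp2
C11: sp ✓
C12: sp ✓
C2, C3, C6, C9, C11, C12 → 6 sp carbons.

6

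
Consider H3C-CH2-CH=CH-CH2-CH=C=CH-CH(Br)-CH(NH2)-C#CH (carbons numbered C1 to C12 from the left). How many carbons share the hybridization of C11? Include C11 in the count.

C11 is sp (two π bonds).
C1: sp3
C2: sp3
C3: sp2
C4: sp2
C5: sp3
C6: sp2
C7: sp ✓
C8: sp2
C9: sp3
C10: sp3
C11: sp ✓
C12: sp ✓
3 carbons are sp.

3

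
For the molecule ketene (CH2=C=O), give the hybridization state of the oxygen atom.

The oxygen atom is sp2: 1 σ bond and 2 lone pairs, plus one π bond, 3 electron-density regions.

sp^2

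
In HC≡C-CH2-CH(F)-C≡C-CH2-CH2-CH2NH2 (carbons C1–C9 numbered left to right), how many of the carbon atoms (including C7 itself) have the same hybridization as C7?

C7 is sp3 (only σ bonds).
C1: sp
C2: sp
C3: sp3 ✓
C4: sp3 ✓
C5: sp
C6: sp
C7: sp3 ✓
C8: sp3 ✓
C9: sp3 ✓
5 carbons are sp3.

5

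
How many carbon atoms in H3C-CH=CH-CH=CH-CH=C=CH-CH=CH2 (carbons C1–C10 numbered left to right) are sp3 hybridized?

C1: sp3 ✓
C2: sp2
C3: sp2
C4: sp2
C5: sp2
C6: sp2
C7: sp
C8: sp2
C9: sp2
C10: sp2
C1 → 1 sp3 carbon.

1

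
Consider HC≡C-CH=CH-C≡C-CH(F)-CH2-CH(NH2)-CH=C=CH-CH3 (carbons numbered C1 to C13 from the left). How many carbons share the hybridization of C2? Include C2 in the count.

C2 is sp (two π bonds).
C1: sp ✓
C2: sp ✓
C3: sp2
C4: sp2
C5: sp ✓
C6: sp ✓
C7: sp3
C8: sp3
C9: sp3
C10: sp2
C11: sp ✓
C12: sp2
C13: sp3
5 carbons are sp.

5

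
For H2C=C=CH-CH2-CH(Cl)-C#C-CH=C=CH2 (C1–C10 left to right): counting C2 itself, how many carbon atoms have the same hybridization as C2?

C2 is sp (two π bonds).
C1: sp2
C2: sp ✓
C3: sp2
C4: sp3
C5: sp3
C6: sp ✓
C7: sp ✓
C8: sp2
C9: sp ✓
C10: sp2
4 carbons are sp.

4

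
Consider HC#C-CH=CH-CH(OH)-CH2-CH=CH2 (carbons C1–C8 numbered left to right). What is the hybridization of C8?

sp^2

C8 has 3 σ bonds, plus one π bond: steric number 3 → sp2.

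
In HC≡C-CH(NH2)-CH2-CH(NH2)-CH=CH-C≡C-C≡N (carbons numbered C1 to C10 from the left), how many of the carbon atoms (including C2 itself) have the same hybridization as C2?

C2 is sp (two π bonds).
C1: sp ✓
C2: sp ✓
C3: sp3
C4: sp3
C5: sp3
C6: sp2
C7: sp2
C8: sp ✓
C9: sp ✓
C10: sp ✓
5 carbons are sp.

5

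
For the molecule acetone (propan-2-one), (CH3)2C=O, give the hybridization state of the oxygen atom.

One σ bond + two lone pairs = steric number 3 → sp2.

sp²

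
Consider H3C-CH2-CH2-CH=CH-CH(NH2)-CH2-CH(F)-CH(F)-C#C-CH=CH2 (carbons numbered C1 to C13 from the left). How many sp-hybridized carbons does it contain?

C1: sp3
C2: sp3
C3: sp3
C4: sp2
C5: sp2
C6: sp3
C7: sp3
C8: sp3
C9: sp3
C10: sp ✓
C11: sp ✓
C12: sp2
C13: sp2
C10, C11 → 2 sp carbons.

2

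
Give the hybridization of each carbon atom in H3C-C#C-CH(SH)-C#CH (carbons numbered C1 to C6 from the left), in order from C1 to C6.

C1 sp3, C2 sp, C3 sp, C4 sp3, C5 sp, C6 sp

C1: 4 σ bonds; 4 regions of electron density → sp3.
C2 carries 2 σ bonds, plus two π bonds, giving a steric number of 2, so it is sp.
C3: 2 σ bonds, plus two π bonds — 2 electron domains, sp.
C4 has 4 σ bonds: steric number 4 → sp3.
C5 has 2 σ bonds, plus two π bonds: steric number 2 → sp.
C6 carries 2 σ bonds, plus two π bonds, giving a steric number of 2, so it is sp.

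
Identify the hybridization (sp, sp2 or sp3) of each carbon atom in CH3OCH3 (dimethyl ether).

sp3

Each carbon atom (4 σ bonds) has steric number 4: sp3.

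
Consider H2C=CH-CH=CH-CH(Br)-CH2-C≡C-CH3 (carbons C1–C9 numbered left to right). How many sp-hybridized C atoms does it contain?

C1: sp2
C2: sp2
C3: sp2
C4: sp2
C5: sp3
C6: sp3
C7: sp ✓
C8: sp ✓
C9: sp3
C7, C8 → 2 sp carbons.

2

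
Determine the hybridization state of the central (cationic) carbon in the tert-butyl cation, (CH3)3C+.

sp²

Three σ bonds and an empty p orbital; no lone pair → steric number 3 → sp2 and planar.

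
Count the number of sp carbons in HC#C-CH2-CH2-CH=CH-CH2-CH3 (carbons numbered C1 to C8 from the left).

2

C1: sp ✓
C2: sp ✓
C3: sp3
C4: sp3
C5: sp2
C6: sp2
C7: sp3
C8: sp3
C1, C2 → 2 sp carbons.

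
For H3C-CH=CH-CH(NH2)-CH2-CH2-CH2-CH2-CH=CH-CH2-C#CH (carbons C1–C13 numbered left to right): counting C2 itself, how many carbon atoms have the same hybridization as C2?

4

C2 is sp2 (one π bond).
C1: sp3
C2: sp2 ✓
C3: sp2 ✓
C4: sp3
C5: sp3
C6: sp3
C7: sp3
C8: sp3
C9: sp2 ✓
C10: sp2 ✓
C11: sp3
C12: sp
C13: sp
4 carbons are sp2.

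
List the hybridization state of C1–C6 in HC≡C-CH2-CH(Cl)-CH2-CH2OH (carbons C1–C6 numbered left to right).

C1 sp, C2 sp, C3 sp3, C4 sp3, C5 sp3, C6 sp3

C1 — 2 σ bonds, plus two π bonds. Steric number 2, so sp.
C2: 2 σ bonds, plus two π bonds — 2 electron domains, sp.
C3 carries 4 σ bonds, giving a steric number of 4, so it is sp3.
C4: 4 σ bonds; 4 regions of electron density → sp3.
C5 has 4 σ bonds: steric number 4 → sp3.
C6: 4 σ bonds; 4 regions of electron density → sp3.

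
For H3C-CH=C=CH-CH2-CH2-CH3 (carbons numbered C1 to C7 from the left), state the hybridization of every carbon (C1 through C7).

C1 — 4 σ bonds. Steric number 4, so sp3.
C2 — 3 σ bonds, plus one π bond. Steric number 3, so sp2.
C3: 2 σ bonds, plus two π bonds; 2 regions of electron density → sp.
C4: 3 σ bonds, plus one π bond — 3 electron domains, sp2.
C5 is sp3: 4 σ bonds, 4 electron-density regions.
C6 is sp3: 4 σ bonds, 4 electron-density regions.
C7 has 4 σ bonds: steric number 4 → sp3.

C1 sp3, C2 sp2, C3 sp, C4 sp2, C5 sp3, C6 sp3, C7 sp3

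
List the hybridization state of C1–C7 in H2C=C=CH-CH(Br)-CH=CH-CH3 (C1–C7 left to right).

C1 (3 σ bonds, plus one π bond) has steric number 3: sp2.
C2 is sp: 2 σ bonds, plus two π bonds, 2 electron-density regions.
C3 carries 3 σ bonds, plus one π bond, giving a steric number of 3, so it is sp2.
C4: 4 σ bonds — 4 electron domains, sp3.
C5: 3 σ bonds, plus one π bond — 3 electron domains, sp2.
C6 carries 3 σ bonds, plus one π bond, giving a steric number of 3, so it is sp2.
C7 — 4 σ bonds. Steric number 4, so sp3.

C1 sp2, C2 sp, C3 sp2, C4 sp3, C5 sp2, C6 sp2, C7 sp3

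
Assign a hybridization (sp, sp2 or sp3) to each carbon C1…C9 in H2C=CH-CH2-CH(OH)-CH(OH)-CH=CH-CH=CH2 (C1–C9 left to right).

C1 has 3 σ bonds, plus one π bond: steric number 3 → sp2.
C2 is sp2: 3 σ bonds, plus one π bond, 3 electron-density regions.
C3 (4 σ bonds) has steric number 4: sp3.
C4 has 4 σ bonds: steric number 4 → sp3.
C5 carries 4 σ bonds, giving a steric number of 4, so it is sp3.
C6: 3 σ bonds, plus one π bond; 3 regions of electron density → sp2.
C7 is sp2: 3 σ bonds, plus one π bond, 3 electron-density regions.
C8 carries 3 σ bonds, plus one π bond, giving a steric number of 3, so it is sp2.
C9: 3 σ bonds, plus one π bond — 3 electron domains, sp2.

C1 sp2, C2 sp2, C3 sp3, C4 sp3, C5 sp3, C6 sp2, C7 sp2, C8 sp2, C9 sp2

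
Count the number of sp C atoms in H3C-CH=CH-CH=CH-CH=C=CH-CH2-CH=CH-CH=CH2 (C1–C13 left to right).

C1: sp3
C2: sp2
C3: sp2
C4: sp2
C5: sp2
C6: sp2
C7: sp ✓
C8: sp2
C9: sp3
C10: sp2
C11: sp2
C12: sp2
C13: sp2
C7 → 1 sp carbon.

1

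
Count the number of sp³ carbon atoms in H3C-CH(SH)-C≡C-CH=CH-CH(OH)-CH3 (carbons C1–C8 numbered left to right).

4

C1: sp3 ✓
C2: sp3 ✓
C3: sp
C4: sp
C5: sp2
C6: sp2
C7: sp3 ✓
C8: sp3 ✓
C1, C2, C7, C8 → 4 sp3 carbons.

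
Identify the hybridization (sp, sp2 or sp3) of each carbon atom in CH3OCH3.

sp^3

Each carbon atom: 4 σ bonds — 4 electron domains, sp3.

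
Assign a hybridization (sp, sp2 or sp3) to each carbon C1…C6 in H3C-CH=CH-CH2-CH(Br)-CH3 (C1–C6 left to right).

C1 has 4 σ bonds: steric number 4 → sp3.
C2: 3 σ bonds, plus one π bond — 3 electron domains, sp2.
C3: 3 σ bonds, plus one π bond; 3 regions of electron density → sp2.
C4 — 4 σ bonds. Steric number 4, so sp3.
C5: 4 σ bonds — 4 electron domains, sp3.
C6 — 4 σ bonds. Steric number 4, so sp3.

C1 sp3, C2 sp2, C3 sp2, C4 sp3, C5 sp3, C6 sp3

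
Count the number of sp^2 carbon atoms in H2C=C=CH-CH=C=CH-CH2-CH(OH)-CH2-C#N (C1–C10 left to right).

4

C1: sp2 ✓
C2: sp
C3: sp2 ✓
C4: sp2 ✓
C5: sp
C6: sp2 ✓
C7: sp3
C8: sp3
C9: sp3
C10: sp
C1, C3, C4, C6 → 4 sp2 carbons.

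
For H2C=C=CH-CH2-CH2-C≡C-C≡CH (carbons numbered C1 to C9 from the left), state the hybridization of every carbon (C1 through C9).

C1: 3 σ bonds, plus one π bond — 3 electron domains, sp2.
C2 — 2 σ bonds, plus two π bonds. Steric number 2, so sp.
C3: 3 σ bonds, plus one π bond; 3 regions of electron density → sp2.
C4: 4 σ bonds; 4 regions of electron density → sp3.
C5: 4 σ bonds — 4 electron domains, sp3.
C6 carries 2 σ bonds, plus two π bonds, giving a steric number of 2, so it is sp.
C7: 2 σ bonds, plus two π bonds — 2 electron domains, sp.
C8 has 2 σ bonds, plus two π bonds: steric number 2 → sp.
C9: 2 σ bonds, plus two π bonds — 2 electron domains, sp.

C1 sp2, C2 sp, C3 sp2, C4 sp3, C5 sp3, C6 sp, C7 sp, C8 sp, C9 sp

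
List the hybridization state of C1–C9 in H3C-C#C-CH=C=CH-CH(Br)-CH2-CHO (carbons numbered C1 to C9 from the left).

C1 — 4 σ bonds. Steric number 4, so sp3.
C2: 2 σ bonds, plus two π bonds — 2 electron domains, sp.
C3 has 2 σ bonds, plus two π bonds: steric number 2 → sp.
C4 is sp2: 3 σ bonds, plus one π bond, 3 electron-density regions.
C5 carries 2 σ bonds, plus two π bonds, giving a steric number of 2, so it is sp.
C6: 3 σ bonds, plus one π bond — 3 electron domains, sp2.
C7 — 4 σ bonds. Steric number 4, so sp3.
C8 — 4 σ bonds. Steric number 4, so sp3.
C9: 3 σ bonds, plus one π bond; 3 regions of electron density → sp2.

C1 sp3, C2 sp, C3 sp, C4 sp2, C5 sp, C6 sp2, C7 sp3, C8 sp3, C9 sp2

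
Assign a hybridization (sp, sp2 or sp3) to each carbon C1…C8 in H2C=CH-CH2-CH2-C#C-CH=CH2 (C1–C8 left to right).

C1 sp2, C2 sp2, C3 sp3, C4 sp3, C5 sp, C6 sp, C7 sp2, C8 sp2

C1: 3 σ bonds, plus one π bond; 3 regions of electron density → sp2.
C2 is sp2: 3 σ bonds, plus one π bond, 3 electron-density regions.
C3: 4 σ bonds — 4 electron domains, sp3.
C4 — 4 σ bonds. Steric number 4, so sp3.
C5: 2 σ bonds, plus two π bonds; 2 regions of electron density → sp.
C6: 2 σ bonds, plus two π bonds — 2 electron domains, sp.
C7: 3 σ bonds, plus one π bond — 3 electron domains, sp2.
C8 — 3 σ bonds, plus one π bond. Steric number 3, so sp2.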